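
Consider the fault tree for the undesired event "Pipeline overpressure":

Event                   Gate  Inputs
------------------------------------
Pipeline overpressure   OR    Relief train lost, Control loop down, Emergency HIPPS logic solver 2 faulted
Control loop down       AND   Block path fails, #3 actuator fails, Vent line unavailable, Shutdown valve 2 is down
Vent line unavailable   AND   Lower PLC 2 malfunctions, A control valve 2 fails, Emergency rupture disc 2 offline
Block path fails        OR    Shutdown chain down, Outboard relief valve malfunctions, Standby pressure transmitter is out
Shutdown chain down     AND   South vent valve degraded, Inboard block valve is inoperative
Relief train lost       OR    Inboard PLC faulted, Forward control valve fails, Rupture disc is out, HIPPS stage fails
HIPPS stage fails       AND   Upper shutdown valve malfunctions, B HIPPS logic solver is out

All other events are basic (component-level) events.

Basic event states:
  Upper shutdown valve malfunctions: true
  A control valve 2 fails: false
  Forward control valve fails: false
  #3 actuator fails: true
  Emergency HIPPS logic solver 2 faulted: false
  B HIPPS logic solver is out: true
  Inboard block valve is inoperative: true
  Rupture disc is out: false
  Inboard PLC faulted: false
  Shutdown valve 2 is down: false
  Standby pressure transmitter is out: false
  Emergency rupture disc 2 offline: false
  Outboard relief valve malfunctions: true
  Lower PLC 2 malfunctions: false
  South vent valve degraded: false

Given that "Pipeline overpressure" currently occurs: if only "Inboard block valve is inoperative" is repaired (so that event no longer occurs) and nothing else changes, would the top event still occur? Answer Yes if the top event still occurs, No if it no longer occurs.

Counterfactual: set "Inboard block valve is inoperative" to not occurred.
HIPPS stage fails [AND]: Upper shutdown valve malfunctions=occurs, B HIPPS logic solver is out=occurs → all inputs occur → occurs.
Relief train lost [OR]: Inboard PLC faulted=not, Forward control valve fails=not, Rupture disc is out=not, HIPPS stage fails=occurs → at least one input occurs → occurs.
Shutdown chain down [AND]: South vent valve degraded=not, Inboard block valve is inoperative=not → not all inputs occur → does not occur.
Block path fails [OR]: Shutdown chain down=not, Outboard relief valve malfunctions=occurs, Standby pressure transmitter is out=not → at least one input occurs → occurs.
Vent line unavailable [AND]: Lower PLC 2 malfunctions=not, A control valve 2 fails=not, Emergency rupture disc 2 offline=not → not all inputs occur → does not occur.
Control loop down [AND]: Block path fails=occurs, #3 actuator fails=occurs, Vent line unavailable=not, Shutdown valve 2 is down=not → not all inputs occur → does not occur.
Pipeline overpressure [OR]: Relief train lost=occurs, Control loop down=not, Emergency HIPPS logic solver 2 faulted=not → at least one input occurs → occurs.

Yes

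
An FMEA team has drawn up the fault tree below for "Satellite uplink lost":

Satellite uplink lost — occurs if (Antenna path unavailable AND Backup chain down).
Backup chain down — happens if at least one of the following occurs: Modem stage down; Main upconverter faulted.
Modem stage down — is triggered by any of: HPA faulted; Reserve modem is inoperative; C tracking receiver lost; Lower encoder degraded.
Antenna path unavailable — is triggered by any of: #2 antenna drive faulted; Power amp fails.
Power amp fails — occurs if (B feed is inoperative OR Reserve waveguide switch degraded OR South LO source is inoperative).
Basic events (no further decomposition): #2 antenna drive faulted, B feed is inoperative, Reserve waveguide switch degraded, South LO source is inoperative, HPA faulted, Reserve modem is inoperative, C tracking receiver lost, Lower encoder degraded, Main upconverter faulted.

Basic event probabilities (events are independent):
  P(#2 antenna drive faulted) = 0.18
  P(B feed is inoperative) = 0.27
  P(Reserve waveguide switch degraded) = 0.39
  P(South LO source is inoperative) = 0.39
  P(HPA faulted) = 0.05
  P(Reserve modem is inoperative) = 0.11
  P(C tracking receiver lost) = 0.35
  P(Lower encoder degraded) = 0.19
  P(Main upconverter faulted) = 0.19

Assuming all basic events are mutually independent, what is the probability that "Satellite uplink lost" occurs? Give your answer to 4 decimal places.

P(Power amp fails) [OR] = 1 − (1−0.27) × (1−0.39) × (1−0.39) = 0.728367
P(Antenna path unavailable) [OR] = 1 − (1−0.18) × (1−0.728367) = 0.777261
P(Modem stage down) [OR] = 1 − (1−0.05) × (1−0.11) × (1−0.35) × (1−0.19) = 0.554844
P(Backup chain down) [OR] = 1 − (1−0.554844) × (1−0.19) = 0.639424
P(Satellite uplink lost) [AND] = 0.777261 × 0.639424 = 0.496999
Rounded to 4 decimal places: P(Satellite uplink lost) ≈ 0.4970.

0.4970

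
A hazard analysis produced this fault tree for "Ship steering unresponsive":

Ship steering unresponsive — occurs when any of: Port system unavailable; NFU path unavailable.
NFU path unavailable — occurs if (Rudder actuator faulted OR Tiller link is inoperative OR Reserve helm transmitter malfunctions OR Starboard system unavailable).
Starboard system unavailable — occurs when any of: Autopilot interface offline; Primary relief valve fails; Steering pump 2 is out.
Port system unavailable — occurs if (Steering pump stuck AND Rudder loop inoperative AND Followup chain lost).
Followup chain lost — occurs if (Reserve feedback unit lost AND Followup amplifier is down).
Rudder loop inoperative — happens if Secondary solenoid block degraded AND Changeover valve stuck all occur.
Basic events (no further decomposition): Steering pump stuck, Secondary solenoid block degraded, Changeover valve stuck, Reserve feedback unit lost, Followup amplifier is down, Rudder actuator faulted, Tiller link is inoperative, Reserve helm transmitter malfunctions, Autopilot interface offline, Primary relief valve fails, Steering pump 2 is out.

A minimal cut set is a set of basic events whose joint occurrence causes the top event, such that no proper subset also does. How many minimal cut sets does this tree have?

7

Rudder loop inoperative [AND]: one cut set from each child combined → 1 × 1 = 1 cut set(s).
Followup chain lost [AND]: one cut set from each child combined → 1 × 1 = 1 cut set(s).
Port system unavailable [AND]: one cut set from each child combined → 1 × 1 × 1 = 1 cut set(s).
Starboard system unavailable [OR]: union of children's cut sets → 3 cut set(s).
NFU path unavailable [OR]: union of children's cut sets → 6 cut set(s).
Ship steering unresponsive [OR]: union of children's cut sets → 7 cut set(s).
Minimal cut sets: {Changeover valve stuck, Followup amplifier is down, Reserve feedback unit lost, Secondary solenoid block degraded, Steering pump stuck}; {Rudder actuator faulted}; {Tiller link is inoperative}; {Reserve helm transmitter malfunctions}; {Autopilot interface offline}; {Primary relief valve fails}; {Steering pump 2 is out}.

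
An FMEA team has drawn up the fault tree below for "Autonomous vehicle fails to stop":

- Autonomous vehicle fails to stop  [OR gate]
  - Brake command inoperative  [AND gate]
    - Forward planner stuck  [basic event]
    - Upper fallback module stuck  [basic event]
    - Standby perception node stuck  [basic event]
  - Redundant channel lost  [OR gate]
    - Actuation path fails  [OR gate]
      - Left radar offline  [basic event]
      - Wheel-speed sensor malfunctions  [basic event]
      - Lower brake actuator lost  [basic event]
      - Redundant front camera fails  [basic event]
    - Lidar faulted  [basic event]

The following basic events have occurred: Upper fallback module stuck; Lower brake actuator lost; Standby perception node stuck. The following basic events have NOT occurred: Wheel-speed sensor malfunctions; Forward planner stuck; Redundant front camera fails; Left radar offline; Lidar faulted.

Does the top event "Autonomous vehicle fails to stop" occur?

Brake command inoperative [AND]: Forward planner stuck=not, Upper fallback module stuck=occurs, Standby perception node stuck=occurs → not all inputs occur → does not occur.
Actuation path fails [OR]: Left radar offline=not, Wheel-speed sensor malfunctions=not, Lower brake actuator lost=occurs, Redundant front camera fails=not → at least one input occurs → occurs.
Redundant channel lost [OR]: Actuation path fails=occurs, Lidar faulted=not → at least one input occurs → occurs.
Autonomous vehicle fails to stop [OR]: Brake command inoperative=not, Redundant channel lost=occurs → at least one input occurs → occurs.

Yes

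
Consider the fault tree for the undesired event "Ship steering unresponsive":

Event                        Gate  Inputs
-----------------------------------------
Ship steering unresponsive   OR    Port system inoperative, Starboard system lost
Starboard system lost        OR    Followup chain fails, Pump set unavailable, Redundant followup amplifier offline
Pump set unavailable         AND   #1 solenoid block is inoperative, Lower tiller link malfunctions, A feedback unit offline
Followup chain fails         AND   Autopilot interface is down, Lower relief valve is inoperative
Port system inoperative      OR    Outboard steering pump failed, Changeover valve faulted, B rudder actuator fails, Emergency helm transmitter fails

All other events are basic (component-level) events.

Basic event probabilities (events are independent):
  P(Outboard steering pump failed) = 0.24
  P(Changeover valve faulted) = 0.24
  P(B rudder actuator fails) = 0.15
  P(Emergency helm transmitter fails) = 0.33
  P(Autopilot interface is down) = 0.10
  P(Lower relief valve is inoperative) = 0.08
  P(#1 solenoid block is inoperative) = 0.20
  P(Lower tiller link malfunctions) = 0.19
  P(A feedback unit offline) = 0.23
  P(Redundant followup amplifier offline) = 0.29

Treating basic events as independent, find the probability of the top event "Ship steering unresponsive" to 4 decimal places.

0.7703

P(Port system inoperative) [OR] = 1 − (1−0.24) × (1−0.24) × (1−0.15) × (1−0.33) = 0.671057
P(Followup chain fails) [AND] = 0.10 × 0.08 = 0.008000
P(Pump set unavailable) [AND] = 0.20 × 0.19 × 0.23 = 0.008740
P(Starboard system lost) [OR] = 1 − (1−0.008000) × (1−0.008740) × (1−0.29) = 0.301836
P(Ship steering unresponsive) [OR] = 1 − (1−0.671057) × (1−0.301836) = 0.770344
Rounded to 4 decimal places: P(Ship steering unresponsive) ≈ 0.7703.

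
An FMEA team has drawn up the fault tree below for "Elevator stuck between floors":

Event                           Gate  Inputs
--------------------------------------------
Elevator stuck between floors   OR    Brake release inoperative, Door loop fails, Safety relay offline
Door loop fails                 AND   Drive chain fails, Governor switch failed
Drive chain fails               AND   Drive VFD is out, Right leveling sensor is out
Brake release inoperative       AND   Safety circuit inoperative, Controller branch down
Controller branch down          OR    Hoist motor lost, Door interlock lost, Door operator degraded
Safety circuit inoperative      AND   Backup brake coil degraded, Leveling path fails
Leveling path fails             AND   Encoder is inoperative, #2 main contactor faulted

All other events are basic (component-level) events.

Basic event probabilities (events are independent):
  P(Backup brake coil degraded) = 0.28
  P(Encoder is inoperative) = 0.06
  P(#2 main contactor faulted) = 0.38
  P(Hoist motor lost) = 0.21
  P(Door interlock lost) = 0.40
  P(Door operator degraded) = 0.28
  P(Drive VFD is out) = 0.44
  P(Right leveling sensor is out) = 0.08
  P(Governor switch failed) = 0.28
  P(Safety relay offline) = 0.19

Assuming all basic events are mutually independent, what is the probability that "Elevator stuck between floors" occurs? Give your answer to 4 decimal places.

0.2014

P(Leveling path fails) [AND] = 0.06 × 0.38 = 0.022800
P(Safety circuit inoperative) [AND] = 0.28 × 0.022800 = 0.006384
P(Controller branch down) [OR] = 1 − (1−0.21) × (1−0.40) × (1−0.28) = 0.658720
P(Brake release inoperative) [AND] = 0.006384 × 0.658720 = 0.004205
P(Drive chain fails) [AND] = 0.44 × 0.08 = 0.035200
P(Door loop fails) [AND] = 0.035200 × 0.28 = 0.009856
P(Elevator stuck between floors) [OR] = 1 − (1−0.004205) × (1−0.009856) × (1−0.19) = 0.201356
Rounded to 4 decimal places: P(Elevator stuck between floors) ≈ 0.2014.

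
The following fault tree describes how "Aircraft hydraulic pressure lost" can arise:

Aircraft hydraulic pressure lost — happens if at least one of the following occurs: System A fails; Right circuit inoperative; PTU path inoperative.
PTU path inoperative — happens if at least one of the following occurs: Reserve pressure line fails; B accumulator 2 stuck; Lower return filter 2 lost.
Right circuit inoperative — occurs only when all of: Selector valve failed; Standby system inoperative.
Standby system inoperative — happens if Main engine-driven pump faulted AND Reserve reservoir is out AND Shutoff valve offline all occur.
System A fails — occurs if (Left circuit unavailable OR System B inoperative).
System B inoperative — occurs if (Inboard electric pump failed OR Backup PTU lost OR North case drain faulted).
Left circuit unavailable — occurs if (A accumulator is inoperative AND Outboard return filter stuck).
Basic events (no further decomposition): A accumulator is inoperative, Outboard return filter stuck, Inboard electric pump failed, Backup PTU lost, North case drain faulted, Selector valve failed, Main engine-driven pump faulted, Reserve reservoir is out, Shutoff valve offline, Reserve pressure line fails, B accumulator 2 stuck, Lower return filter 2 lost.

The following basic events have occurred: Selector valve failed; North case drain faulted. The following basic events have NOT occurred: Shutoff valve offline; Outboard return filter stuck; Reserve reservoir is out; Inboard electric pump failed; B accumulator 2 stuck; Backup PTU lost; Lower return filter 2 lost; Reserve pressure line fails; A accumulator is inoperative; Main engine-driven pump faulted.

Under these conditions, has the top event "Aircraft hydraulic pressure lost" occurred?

Left circuit unavailable [AND]: A accumulator is inoperative=not, Outboard return filter stuck=not → not all inputs occur → does not occur.
System B inoperative [OR]: Inboard electric pump failed=not, Backup PTU lost=not, North case drain faulted=occurs → at least one input occurs → occurs.
System A fails [OR]: Left circuit unavailable=not, System B inoperative=occurs → at least one input occurs → occurs.
Standby system inoperative [AND]: Main engine-driven pump faulted=not, Reserve reservoir is out=not, Shutoff valve offline=not → not all inputs occur → does not occur.
Right circuit inoperative [AND]: Selector valve failed=occurs, Standby system inoperative=not → not all inputs occur → does not occur.
PTU path inoperative [OR]: Reserve pressure line fails=not, B accumulator 2 stuck=not, Lower return filter 2 lost=not → no input occurs → does not occur.
Aircraft hydraulic pressure lost [OR]: System A fails=occurs, Right circuit inoperative=not, PTU path inoperative=not → at least one input occurs → occurs.

Yes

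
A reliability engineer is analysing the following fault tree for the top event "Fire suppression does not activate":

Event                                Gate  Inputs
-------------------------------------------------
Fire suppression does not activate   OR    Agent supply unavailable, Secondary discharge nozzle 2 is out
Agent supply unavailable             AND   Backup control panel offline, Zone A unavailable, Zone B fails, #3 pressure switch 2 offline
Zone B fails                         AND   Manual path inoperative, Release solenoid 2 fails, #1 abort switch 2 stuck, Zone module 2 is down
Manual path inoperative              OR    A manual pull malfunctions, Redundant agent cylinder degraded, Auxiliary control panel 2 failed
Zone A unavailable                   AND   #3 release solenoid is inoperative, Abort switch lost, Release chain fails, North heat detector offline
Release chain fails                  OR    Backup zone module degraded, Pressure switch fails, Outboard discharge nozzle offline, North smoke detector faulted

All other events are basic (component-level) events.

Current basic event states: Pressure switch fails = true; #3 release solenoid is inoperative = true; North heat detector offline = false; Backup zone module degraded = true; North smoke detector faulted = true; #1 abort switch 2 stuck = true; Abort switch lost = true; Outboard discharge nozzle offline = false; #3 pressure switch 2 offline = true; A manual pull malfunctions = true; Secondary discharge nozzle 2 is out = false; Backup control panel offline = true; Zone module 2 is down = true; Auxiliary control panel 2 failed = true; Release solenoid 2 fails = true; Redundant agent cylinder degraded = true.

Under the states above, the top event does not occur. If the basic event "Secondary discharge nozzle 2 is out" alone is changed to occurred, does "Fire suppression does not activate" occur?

Counterfactual: set "Secondary discharge nozzle 2 is out" to occurred.
Release chain fails [OR]: Backup zone module degraded=occurs, Pressure switch fails=occurs, Outboard discharge nozzle offline=not, North smoke detector faulted=occurs → at least one input occurs → occurs.
Zone A unavailable [AND]: #3 release solenoid is inoperative=occurs, Abort switch lost=occurs, Release chain fails=occurs, North heat detector offline=not → not all inputs occur → does not occur.
Manual path inoperative [OR]: A manual pull malfunctions=occurs, Redundant agent cylinder degraded=occurs, Auxiliary control panel 2 failed=occurs → at least one input occurs → occurs.
Zone B fails [AND]: Manual path inoperative=occurs, Release solenoid 2 fails=occurs, #1 abort switch 2 stuck=occurs, Zone module 2 is down=occurs → all inputs occur → occurs.
Agent supply unavailable [AND]: Backup control panel offline=occurs, Zone A unavailable=not, Zone B fails=occurs, #3 pressure switch 2 offline=occurs → not all inputs occur → does not occur.
Fire suppression does not activate [OR]: Agent supply unavailable=not, Secondary discharge nozzle 2 is out=occurs → at least one input occurs → occurs.

Yes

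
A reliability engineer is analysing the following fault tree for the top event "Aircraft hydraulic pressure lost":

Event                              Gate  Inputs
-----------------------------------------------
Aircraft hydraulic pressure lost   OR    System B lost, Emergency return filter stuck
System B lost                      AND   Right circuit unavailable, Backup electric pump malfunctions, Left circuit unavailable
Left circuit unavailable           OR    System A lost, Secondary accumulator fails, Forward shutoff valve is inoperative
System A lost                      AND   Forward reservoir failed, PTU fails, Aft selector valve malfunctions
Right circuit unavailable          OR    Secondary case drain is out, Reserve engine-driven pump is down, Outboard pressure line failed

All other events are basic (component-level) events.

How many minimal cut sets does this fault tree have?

10

Right circuit unavailable [OR]: union of children's cut sets → 3 cut set(s).
System A lost [AND]: one cut set from each child combined → 1 × 1 × 1 = 1 cut set(s).
Left circuit unavailable [OR]: union of children's cut sets → 3 cut set(s).
System B lost [AND]: one cut set from each child combined → 3 × 1 × 3 = 9 cut set(s).
Aircraft hydraulic pressure lost [OR]: union of children's cut sets → 10 cut set(s).
Minimal cut sets: {Aft selector valve malfunctions, Backup electric pump malfunctions, Forward reservoir failed, PTU fails, Secondary case drain is out}; {Backup electric pump malfunctions, Secondary accumulator fails, Secondary case drain is out}; {Backup electric pump malfunctions, Forward shutoff valve is inoperative, Secondary case drain is out}; {Aft selector valve malfunctions, Backup electric pump malfunctions, Forward reservoir failed, PTU fails, Reserve engine-driven pump is down}; {Backup electric pump malfunctions, Reserve engine-driven pump is down, Secondary accumulator fails}; {Backup electric pump malfunctions, Forward shutoff valve is inoperative, Reserve engine-driven pump is down}; {Aft selector valve malfunctions, Backup electric pump malfunctions, Forward reservoir failed, Outboard pressure line failed, PTU fails}; {Backup electric pump malfunctions, Outboard pressure line failed, Secondary accumulator fails}; {Backup electric pump malfunctions, Forward shutoff valve is inoperative, Outboard pressure line failed}; {Emergency return filter stuck}.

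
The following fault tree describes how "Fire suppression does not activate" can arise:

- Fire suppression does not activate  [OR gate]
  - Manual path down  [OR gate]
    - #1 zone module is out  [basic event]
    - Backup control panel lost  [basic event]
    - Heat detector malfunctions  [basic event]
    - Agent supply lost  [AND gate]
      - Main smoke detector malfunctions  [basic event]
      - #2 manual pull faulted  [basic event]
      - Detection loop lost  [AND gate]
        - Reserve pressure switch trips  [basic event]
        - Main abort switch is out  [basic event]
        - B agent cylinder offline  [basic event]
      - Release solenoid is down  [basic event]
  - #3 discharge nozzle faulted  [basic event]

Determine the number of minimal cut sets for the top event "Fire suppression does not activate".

Detection loop lost [AND]: one cut set from each child combined → 1 × 1 × 1 = 1 cut set(s).
Agent supply lost [AND]: one cut set from each child combined → 1 × 1 × 1 × 1 = 1 cut set(s).
Manual path down [OR]: union of children's cut sets → 4 cut set(s).
Fire suppression does not activate [OR]: union of children's cut sets → 5 cut set(s).
Minimal cut sets: {#1 zone module is out}; {Backup control panel lost}; {Heat detector malfunctions}; {#2 manual pull faulted, B agent cylinder offline, Main abort switch is out, Main smoke detector malfunctions, Release solenoid is down, Reserve pressure switch trips}; {#3 discharge nozzle faulted}.

5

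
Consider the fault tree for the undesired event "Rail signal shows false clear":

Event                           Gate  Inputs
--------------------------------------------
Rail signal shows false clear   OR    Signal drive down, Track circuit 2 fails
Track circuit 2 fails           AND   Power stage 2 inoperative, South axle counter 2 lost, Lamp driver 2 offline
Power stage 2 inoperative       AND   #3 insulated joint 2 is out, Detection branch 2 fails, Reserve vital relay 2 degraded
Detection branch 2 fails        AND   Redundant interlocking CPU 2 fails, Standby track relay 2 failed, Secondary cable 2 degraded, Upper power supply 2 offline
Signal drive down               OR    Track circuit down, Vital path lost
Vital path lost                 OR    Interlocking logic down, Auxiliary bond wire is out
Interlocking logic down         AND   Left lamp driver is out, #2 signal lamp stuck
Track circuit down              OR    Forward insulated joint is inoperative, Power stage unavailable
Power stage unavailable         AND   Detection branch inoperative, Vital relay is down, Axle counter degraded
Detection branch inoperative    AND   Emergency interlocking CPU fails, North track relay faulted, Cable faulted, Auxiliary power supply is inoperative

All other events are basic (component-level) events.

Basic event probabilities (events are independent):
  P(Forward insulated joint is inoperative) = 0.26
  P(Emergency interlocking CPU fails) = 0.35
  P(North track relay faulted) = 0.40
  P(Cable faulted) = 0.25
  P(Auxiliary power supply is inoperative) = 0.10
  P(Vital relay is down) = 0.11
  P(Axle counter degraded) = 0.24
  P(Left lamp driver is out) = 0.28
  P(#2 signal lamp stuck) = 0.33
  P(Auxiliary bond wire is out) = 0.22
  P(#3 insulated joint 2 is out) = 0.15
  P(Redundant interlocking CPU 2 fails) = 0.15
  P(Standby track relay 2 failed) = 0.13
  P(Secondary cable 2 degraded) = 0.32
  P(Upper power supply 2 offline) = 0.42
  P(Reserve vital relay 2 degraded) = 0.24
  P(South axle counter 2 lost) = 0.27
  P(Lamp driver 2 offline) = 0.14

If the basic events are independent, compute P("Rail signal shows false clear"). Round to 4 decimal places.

P(Detection branch inoperative) [AND] = 0.35 × 0.40 × 0.25 × 0.10 = 0.003500
P(Power stage unavailable) [AND] = 0.003500 × 0.11 × 0.24 = 0.000092
P(Track circuit down) [OR] = 1 − (1−0.26) × (1−0.000092) = 0.260068
P(Interlocking logic down) [AND] = 0.28 × 0.33 = 0.092400
P(Vital path lost) [OR] = 1 − (1−0.092400) × (1−0.22) = 0.292072
P(Signal drive down) [OR] = 1 − (1−0.260068) × (1−0.292072) = 0.476181
P(Detection branch 2 fails) [AND] = 0.15 × 0.13 × 0.32 × 0.42 = 0.002621
P(Power stage 2 inoperative) [AND] = 0.15 × 0.002621 × 0.24 = 0.000094
P(Track circuit 2 fails) [AND] = 0.000094 × 0.27 × 0.14 = 0.000004
P(Rail signal shows false clear) [OR] = 1 − (1−0.476181) × (1−0.000004) = 0.476183
Rounded to 4 decimal places: P(Rail signal shows false clear) ≈ 0.4762.

0.4762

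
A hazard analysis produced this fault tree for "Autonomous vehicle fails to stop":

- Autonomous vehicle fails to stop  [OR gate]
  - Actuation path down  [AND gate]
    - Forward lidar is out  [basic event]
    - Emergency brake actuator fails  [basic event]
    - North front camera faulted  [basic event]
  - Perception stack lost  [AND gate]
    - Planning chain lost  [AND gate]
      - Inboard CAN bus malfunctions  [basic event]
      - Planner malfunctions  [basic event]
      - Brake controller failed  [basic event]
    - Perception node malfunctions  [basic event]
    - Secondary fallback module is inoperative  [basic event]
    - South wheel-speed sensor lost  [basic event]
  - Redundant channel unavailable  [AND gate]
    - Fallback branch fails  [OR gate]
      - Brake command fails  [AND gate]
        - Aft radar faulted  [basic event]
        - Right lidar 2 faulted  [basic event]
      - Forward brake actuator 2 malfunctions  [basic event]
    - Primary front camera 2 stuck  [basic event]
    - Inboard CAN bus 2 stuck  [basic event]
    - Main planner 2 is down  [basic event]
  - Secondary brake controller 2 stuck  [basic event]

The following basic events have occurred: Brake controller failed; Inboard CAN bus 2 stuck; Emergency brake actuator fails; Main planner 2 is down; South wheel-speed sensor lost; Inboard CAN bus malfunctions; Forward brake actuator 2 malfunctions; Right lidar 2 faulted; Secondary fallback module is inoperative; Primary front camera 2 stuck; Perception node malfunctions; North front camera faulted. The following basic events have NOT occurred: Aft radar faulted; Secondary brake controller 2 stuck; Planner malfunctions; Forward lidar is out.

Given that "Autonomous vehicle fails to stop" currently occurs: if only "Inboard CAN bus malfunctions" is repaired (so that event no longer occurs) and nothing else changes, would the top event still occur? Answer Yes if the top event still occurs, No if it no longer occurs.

Counterfactual: set "Inboard CAN bus malfunctions" to not occurred.
Actuation path down [AND]: Forward lidar is out=not, Emergency brake actuator fails=occurs, North front camera faulted=occurs → not all inputs occur → does not occur.
Planning chain lost [AND]: Inboard CAN bus malfunctions=not, Planner malfunctions=not, Brake controller failed=occurs → not all inputs occur → does not occur.
Perception stack lost [AND]: Planning chain lost=not, Perception node malfunctions=occurs, Secondary fallback module is inoperative=occurs, South wheel-speed sensor lost=occurs → not all inputs occur → does not occur.
Brake command fails [AND]: Aft radar faulted=not, Right lidar 2 faulted=occurs → not all inputs occur → does not occur.
Fallback branch fails [OR]: Brake command fails=not, Forward brake actuator 2 malfunctions=occurs → at least one input occurs → occurs.
Redundant channel unavailable [AND]: Fallback branch fails=occurs, Primary front camera 2 stuck=occurs, Inboard CAN bus 2 stuck=occurs, Main planner 2 is down=occurs → all inputs occur → occurs.
Autonomous vehicle fails to stop [OR]: Actuation path down=not, Perception stack lost=not, Redundant channel unavailable=occurs, Secondary brake controller 2 stuck=not → at least one input occurs → occurs.

Yes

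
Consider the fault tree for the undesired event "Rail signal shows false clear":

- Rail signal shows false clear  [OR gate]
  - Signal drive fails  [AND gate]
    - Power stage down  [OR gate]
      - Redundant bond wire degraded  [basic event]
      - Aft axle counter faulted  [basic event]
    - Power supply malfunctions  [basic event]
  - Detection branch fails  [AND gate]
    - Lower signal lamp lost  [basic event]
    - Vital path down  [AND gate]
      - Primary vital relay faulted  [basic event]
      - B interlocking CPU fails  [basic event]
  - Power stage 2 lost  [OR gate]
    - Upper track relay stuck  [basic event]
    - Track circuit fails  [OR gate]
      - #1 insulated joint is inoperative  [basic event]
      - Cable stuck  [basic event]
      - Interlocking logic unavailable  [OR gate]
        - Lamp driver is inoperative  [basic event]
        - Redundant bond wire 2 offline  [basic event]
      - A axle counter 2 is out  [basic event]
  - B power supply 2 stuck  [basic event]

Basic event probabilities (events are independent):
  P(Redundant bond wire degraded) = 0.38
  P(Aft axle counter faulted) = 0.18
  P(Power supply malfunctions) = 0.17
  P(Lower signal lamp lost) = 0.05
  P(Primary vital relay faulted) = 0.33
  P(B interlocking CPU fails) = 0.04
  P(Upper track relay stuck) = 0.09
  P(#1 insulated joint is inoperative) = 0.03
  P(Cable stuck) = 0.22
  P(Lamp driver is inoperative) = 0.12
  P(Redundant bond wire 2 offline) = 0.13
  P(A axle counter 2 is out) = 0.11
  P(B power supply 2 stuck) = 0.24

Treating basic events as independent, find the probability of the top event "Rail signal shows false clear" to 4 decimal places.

0.6735

P(Power stage down) [OR] = 1 − (1−0.38) × (1−0.18) = 0.491600
P(Signal drive fails) [AND] = 0.491600 × 0.17 = 0.083572
P(Vital path down) [AND] = 0.33 × 0.04 = 0.013200
P(Detection branch fails) [AND] = 0.05 × 0.013200 = 0.000660
P(Interlocking logic unavailable) [OR] = 1 − (1−0.12) × (1−0.13) = 0.234400
P(Track circuit fails) [OR] = 1 − (1−0.03) × (1−0.22) × (1−0.234400) × (1−0.11) = 0.484465
P(Power stage 2 lost) [OR] = 1 − (1−0.09) × (1−0.484465) = 0.530863
P(Rail signal shows false clear) [OR] = 1 − (1−0.083572) × (1−0.000660) × (1−0.530863) × (1−0.24) = 0.673469
Rounded to 4 decimal places: P(Rail signal shows false clear) ≈ 0.6735.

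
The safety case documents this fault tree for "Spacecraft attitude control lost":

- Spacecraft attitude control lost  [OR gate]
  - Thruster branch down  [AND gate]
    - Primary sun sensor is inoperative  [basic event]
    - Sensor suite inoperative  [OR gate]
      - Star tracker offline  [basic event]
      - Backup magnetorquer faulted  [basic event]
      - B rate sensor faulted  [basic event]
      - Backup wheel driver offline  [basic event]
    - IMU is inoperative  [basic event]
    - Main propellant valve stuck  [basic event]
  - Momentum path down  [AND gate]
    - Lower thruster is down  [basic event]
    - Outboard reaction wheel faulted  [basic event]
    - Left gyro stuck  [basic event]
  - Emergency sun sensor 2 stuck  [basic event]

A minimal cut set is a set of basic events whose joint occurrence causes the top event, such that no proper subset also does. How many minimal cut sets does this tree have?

6

Sensor suite inoperative [OR]: union of children's cut sets → 4 cut set(s).
Thruster branch down [AND]: one cut set from each child combined → 1 × 4 × 1 × 1 = 4 cut set(s).
Momentum path down [AND]: one cut set from each child combined → 1 × 1 × 1 = 1 cut set(s).
Spacecraft attitude control lost [OR]: union of children's cut sets → 6 cut set(s).
Minimal cut sets: {IMU is inoperative, Main propellant valve stuck, Primary sun sensor is inoperative, Star tracker offline}; {Backup magnetorquer faulted, IMU is inoperative, Main propellant valve stuck, Primary sun sensor is inoperative}; {B rate sensor faulted, IMU is inoperative, Main propellant valve stuck, Primary sun sensor is inoperative}; {Backup wheel driver offline, IMU is inoperative, Main propellant valve stuck, Primary sun sensor is inoperative}; {Left gyro stuck, Lower thruster is down, Outboard reaction wheel faulted}; {Emergency sun sensor 2 stuck}.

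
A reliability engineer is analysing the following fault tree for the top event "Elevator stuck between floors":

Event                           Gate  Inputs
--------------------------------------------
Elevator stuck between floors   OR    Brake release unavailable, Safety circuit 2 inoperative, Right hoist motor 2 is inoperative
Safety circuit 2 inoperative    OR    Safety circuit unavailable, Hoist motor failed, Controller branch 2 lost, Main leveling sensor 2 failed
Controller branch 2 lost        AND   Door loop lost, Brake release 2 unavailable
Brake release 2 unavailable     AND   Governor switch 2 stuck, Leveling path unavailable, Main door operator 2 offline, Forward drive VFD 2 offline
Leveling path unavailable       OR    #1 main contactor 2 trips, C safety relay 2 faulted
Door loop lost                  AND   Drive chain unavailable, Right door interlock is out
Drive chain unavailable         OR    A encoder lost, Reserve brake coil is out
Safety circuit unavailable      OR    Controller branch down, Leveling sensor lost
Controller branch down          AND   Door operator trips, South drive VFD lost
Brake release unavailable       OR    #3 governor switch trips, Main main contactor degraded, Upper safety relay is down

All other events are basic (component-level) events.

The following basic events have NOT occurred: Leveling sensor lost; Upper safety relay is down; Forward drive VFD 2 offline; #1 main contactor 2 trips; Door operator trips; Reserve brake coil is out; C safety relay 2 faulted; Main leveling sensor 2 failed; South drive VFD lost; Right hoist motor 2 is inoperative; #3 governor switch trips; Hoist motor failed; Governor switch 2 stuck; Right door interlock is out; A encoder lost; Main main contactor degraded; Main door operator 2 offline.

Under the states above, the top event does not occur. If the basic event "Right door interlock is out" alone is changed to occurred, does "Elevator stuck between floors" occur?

No

Counterfactual: set "Right door interlock is out" to occurred.
Brake release unavailable [OR]: #3 governor switch trips=not, Main main contactor degraded=not, Upper safety relay is down=not → no input occurs → does not occur.
Controller branch down [AND]: Door operator trips=not, South drive VFD lost=not → not all inputs occur → does not occur.
Safety circuit unavailable [OR]: Controller branch down=not, Leveling sensor lost=not → no input occurs → does not occur.
Drive chain unavailable [OR]: A encoder lost=not, Reserve brake coil is out=not → no input occurs → does not occur.
Door loop lost [AND]: Drive chain unavailable=not, Right door interlock is out=occurs → not all inputs occur → does not occur.
Leveling path unavailable [OR]: #1 main contactor 2 trips=not, C safety relay 2 faulted=not → no input occurs → does not occur.
Brake release 2 unavailable [AND]: Governor switch 2 stuck=not, Leveling path unavailable=not, Main door operator 2 offline=not, Forward drive VFD 2 offline=not → not all inputs occur → does not occur.
Controller branch 2 lost [AND]: Door loop lost=not, Brake release 2 unavailable=not → not all inputs occur → does not occur.
Safety circuit 2 inoperative [OR]: Safety circuit unavailable=not, Hoist motor failed=not, Controller branch 2 lost=not, Main leveling sensor 2 failed=not → no input occurs → does not occur.
Elevator stuck between floors [OR]: Brake release unavailable=not, Safety circuit 2 inoperative=not, Right hoist motor 2 is inoperative=not → no input occurs → does not occur.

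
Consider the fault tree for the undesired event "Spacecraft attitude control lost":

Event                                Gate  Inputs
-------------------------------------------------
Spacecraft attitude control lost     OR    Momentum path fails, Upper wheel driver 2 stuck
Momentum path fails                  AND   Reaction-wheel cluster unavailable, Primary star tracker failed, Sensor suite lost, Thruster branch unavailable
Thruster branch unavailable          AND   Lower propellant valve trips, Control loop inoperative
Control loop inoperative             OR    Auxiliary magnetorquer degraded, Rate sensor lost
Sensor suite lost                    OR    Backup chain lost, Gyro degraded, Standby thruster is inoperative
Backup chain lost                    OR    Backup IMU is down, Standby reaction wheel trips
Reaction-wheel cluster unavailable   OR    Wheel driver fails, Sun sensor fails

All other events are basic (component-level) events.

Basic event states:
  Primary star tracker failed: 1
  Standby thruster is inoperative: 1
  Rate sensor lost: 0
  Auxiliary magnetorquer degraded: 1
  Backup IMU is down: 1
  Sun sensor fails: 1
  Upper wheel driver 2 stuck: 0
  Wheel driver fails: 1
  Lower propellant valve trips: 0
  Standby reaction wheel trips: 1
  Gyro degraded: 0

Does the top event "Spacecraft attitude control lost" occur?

No

Reaction-wheel cluster unavailable [OR]: Wheel driver fails=occurs, Sun sensor fails=occurs → at least one input occurs → occurs.
Backup chain lost [OR]: Backup IMU is down=occurs, Standby reaction wheel trips=occurs → at least one input occurs → occurs.
Sensor suite lost [OR]: Backup chain lost=occurs, Gyro degraded=not, Standby thruster is inoperative=occurs → at least one input occurs → occurs.
Control loop inoperative [OR]: Auxiliary magnetorquer degraded=occurs, Rate sensor lost=not → at least one input occurs → occurs.
Thruster branch unavailable [AND]: Lower propellant valve trips=not, Control loop inoperative=occurs → not all inputs occur → does not occur.
Momentum path fails [AND]: Reaction-wheel cluster unavailable=occurs, Primary star tracker failed=occurs, Sensor suite lost=occurs, Thruster branch unavailable=not → not all inputs occur → does not occur.
Spacecraft attitude control lost [OR]: Momentum path fails=not, Upper wheel driver 2 stuck=not → no input occurs → does not occur.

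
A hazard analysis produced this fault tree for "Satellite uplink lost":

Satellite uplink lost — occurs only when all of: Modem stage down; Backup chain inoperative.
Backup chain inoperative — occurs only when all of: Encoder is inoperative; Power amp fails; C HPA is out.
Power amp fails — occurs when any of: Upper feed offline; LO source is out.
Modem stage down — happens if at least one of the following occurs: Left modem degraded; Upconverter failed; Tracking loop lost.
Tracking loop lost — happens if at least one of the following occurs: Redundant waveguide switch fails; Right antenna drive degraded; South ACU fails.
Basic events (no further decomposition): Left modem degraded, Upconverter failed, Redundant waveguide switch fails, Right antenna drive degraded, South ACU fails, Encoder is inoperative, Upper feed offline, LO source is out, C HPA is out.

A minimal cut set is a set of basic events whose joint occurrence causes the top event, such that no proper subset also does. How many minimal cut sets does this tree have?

10

Tracking loop lost [OR]: union of children's cut sets → 3 cut set(s).
Modem stage down [OR]: union of children's cut sets → 5 cut set(s).
Power amp fails [OR]: union of children's cut sets → 2 cut set(s).
Backup chain inoperative [AND]: one cut set from each child combined → 1 × 2 × 1 = 2 cut set(s).
Satellite uplink lost [AND]: one cut set from each child combined → 5 × 2 = 10 cut set(s).
Minimal cut sets: {C HPA is out, Encoder is inoperative, Left modem degraded, Upper feed offline}; {C HPA is out, Encoder is inoperative, LO source is out, Left modem degraded}; {C HPA is out, Encoder is inoperative, Upconverter failed, Upper feed offline}; {C HPA is out, Encoder is inoperative, LO source is out, Upconverter failed}; {C HPA is out, Encoder is inoperative, Redundant waveguide switch fails, Upper feed offline}; {C HPA is out, Encoder is inoperative, LO source is out, Redundant waveguide switch fails}; {C HPA is out, Encoder is inoperative, Right antenna drive degraded, Upper feed offline}; {C HPA is out, Encoder is inoperative, LO source is out, Right antenna drive degraded}; {C HPA is out, Encoder is inoperative, South ACU fails, Upper feed offline}; {C HPA is out, Encoder is inoperative, LO source is out, South ACU fails}.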